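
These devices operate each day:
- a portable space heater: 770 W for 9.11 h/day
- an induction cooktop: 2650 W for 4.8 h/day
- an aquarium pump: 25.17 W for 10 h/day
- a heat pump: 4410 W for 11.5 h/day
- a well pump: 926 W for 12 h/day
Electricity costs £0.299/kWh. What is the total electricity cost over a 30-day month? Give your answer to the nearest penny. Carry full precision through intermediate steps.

portable space heater: 770 W × 9.11 h × 30 d = 210,441 Wh = 210.4 kWh
induction cooktop: 2650 W × 4.8 h × 30 d = 381,600 Wh = 381.6 kWh
aquarium pump: 25.17 W × 10 h × 30 d = 7,551 Wh = 7.551 kWh
heat pump: 4410 W × 11.5 h × 30 d = 1,521,450 Wh = 1,521 kWh
well pump: 926 W × 12 h × 30 d = 333,360 Wh = 333.4 kWh
Total energy = 210.4 + 381.6 + 7.551 + 1,521 + 333.4 = 2,454 kWh
Cost = 2,454 kWh × £0.299 = £733.87

£733.87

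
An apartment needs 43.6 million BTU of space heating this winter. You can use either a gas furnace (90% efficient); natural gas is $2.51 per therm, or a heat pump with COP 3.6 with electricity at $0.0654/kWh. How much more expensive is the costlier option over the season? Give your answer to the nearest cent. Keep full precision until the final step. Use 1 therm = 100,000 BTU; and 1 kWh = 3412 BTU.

$983.81

Heat load = 43.6 × 10⁶ BTU = 43,600,000 BTU
Gas: input = 43,600,000 / 0.90 = 48,444,444 BTU = 484.4 therm → 484.4 × $2.51 = $1,215.96
Heat pump: 43,600,000 BTU / 3412 = 12,780 kWh heat; / 3.6 = 3,550 kWh in → × $0.0654 = $232.14
Difference = |$1,215.96 − $232.14| = $983.81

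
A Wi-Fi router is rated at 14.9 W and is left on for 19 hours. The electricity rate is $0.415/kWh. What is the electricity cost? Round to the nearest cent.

Energy = 14.9 W × 19 h = 283 Wh = 0.2831 kWh
Cost = 0.2831 kWh × $0.415/kWh = $0.12

$0.12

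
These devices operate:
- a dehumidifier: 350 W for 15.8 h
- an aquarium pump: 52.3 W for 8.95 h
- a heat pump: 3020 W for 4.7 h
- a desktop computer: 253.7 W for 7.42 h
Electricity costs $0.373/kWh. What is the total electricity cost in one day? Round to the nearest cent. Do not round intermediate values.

$8.23

dehumidifier: 350 W × 15.8 h = 5,530 Wh = 5.53 kWh
aquarium pump: 52.3 W × 8.95 h = 468 Wh = 0.4681 kWh
heat pump: 3020 W × 4.7 h = 14,194 Wh = 14.19 kWh
desktop computer: 253.7 W × 7.42 h = 1,882 Wh = 1.882 kWh
Total energy = 5.53 + 0.4681 + 14.19 + 1.882 = 22.07 kWh
Cost = 22.07 kWh × $0.373 = $8.23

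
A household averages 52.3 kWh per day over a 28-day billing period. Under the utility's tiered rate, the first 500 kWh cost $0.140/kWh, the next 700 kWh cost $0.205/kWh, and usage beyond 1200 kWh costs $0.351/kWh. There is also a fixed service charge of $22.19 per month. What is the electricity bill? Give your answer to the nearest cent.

Usage = 52.3 kWh/day × 28 days = 1464.4 kWh
First 500 kWh × $0.140 = $70.00
Next 700 kWh × $0.205 = $143.50
Remaining 264.4 kWh × $0.351 = $92.80
Energy charge = $306.30; + service $22.19 = $328.49

$328.49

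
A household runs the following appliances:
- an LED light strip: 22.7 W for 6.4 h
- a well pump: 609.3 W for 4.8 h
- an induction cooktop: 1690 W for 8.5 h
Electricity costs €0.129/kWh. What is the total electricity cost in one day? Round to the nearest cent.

€2.25

LED light strip: 22.7 W × 6.4 h = 145 Wh = 0.1453 kWh
well pump: 609.3 W × 4.8 h = 2,925 Wh = 2.925 kWh
induction cooktop: 1690 W × 8.5 h = 14,365 Wh = 14.37 kWh
Total energy = 0.1453 + 2.925 + 14.37 = 17.43 kWh
Cost = 17.43 kWh × €0.129 = €2.25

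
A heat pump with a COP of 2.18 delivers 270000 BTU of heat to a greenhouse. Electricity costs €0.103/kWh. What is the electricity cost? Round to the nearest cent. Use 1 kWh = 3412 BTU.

€3.74

Heat delivered = 270,000 BTU / 3412 = 79.13 kWh
Electrical input = 79.13 kWh / 2.18 = 36.3 kWh
Cost = 36.3 × €0.103/kWh = €3.74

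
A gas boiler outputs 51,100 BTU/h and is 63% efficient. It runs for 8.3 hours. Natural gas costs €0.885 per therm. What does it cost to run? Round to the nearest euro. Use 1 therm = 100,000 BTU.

€6

Heat delivered = 51,100 BTU/h × 8.3 h = 424,130 BTU
Gas input = 424,130 / 0.63 = 673,222 BTU
= 673,222 / 100,000 = 6.732 therm
Cost = 6.732 × €0.885/therm = €5.96 ≈ €6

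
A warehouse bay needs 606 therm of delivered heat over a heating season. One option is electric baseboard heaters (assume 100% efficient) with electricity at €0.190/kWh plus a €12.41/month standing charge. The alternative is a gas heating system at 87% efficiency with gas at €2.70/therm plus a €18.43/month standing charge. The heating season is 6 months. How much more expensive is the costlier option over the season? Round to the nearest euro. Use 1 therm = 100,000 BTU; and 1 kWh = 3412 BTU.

€1458

Heat load = 606 therm × 100,000 = 60,600,000 BTU
Gas: input = 60,600,000 / 0.87 = 69,655,172 BTU = 696.6 therm → 696.6 × €2.70 = €1,880.69; + 6 × €18.43 standing = €1,991.27
Electric: 60,600,000 BTU / 3412 = 17,760 kWh → × €0.190 = €3,374.56; + 6 × €12.41 standing = €3,449.02
Difference = |€1,991.27 − €3,449.02| = €1,457.75 ≈ €1458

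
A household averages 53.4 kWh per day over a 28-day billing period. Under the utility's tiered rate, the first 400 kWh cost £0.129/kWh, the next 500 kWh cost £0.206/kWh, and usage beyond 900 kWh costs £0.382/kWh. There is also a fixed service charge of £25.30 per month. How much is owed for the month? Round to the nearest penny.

Usage = 53.4 kWh/day × 28 days = 1495.2 kWh
First 400 kWh × £0.129 = £51.60
Next 500 kWh × £0.206 = £103.00
Remaining 595.2 kWh × £0.382 = £227.37
Energy charge = £381.97; + service £25.30 = £407.27

£407.27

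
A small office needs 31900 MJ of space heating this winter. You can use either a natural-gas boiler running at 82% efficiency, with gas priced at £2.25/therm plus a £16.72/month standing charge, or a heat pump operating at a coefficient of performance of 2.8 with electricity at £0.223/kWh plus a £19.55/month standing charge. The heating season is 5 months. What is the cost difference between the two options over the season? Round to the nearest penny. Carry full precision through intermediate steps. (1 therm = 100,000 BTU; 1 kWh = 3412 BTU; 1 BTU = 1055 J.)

Heat load = 31900 MJ = 31,900,000,000 J / 1055 = 30,236,967 BTU
Gas: input = 30,236,967 / 0.82 = 36,874,350 BTU = 368.7 therm → 368.7 × £2.25 = £829.67; + 5 × £16.72 standing = £913.27
Heat pump: 30,236,967 BTU / 3412 = 8,862 kWh heat; / 2.8 = 3,165 kWh in → × £0.223 = £705.79; + 5 × £19.55 standing = £803.54
Difference = |£913.27 − £803.54| = £109.73

£109.73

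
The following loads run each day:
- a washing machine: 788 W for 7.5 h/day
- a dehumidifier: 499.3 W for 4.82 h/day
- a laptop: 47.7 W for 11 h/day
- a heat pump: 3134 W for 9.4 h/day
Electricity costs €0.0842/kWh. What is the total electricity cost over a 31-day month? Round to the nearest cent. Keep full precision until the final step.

€99.97

washing machine: 788 W × 7.5 h × 31 d = 183,210 Wh = 183.2 kWh
dehumidifier: 499.3 W × 4.82 h × 31 d = 74,605 Wh = 74.61 kWh
laptop: 47.7 W × 11 h × 31 d = 16,266 Wh = 16.27 kWh
heat pump: 3134 W × 9.4 h × 31 d = 913,248 Wh = 913.2 kWh
Total energy = 183.2 + 74.61 + 16.27 + 913.2 = 1,187 kWh
Cost = 1,187 kWh × €0.0842 = €99.97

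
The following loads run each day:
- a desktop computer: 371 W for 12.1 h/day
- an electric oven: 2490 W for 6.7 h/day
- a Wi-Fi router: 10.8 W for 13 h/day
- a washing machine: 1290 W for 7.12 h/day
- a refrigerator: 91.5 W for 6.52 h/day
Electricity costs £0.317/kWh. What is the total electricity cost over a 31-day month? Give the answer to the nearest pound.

£306

desktop computer: 371 W × 12.1 h × 31 d = 139,162 Wh = 139.2 kWh
electric oven: 2490 W × 6.7 h × 31 d = 517,173 Wh = 517.2 kWh
Wi-Fi router: 10.8 W × 13 h × 31 d = 4,352 Wh = 4.352 kWh
washing machine: 1290 W × 7.12 h × 31 d = 284,729 Wh = 284.7 kWh
refrigerator: 91.5 W × 6.52 h × 31 d = 18,494 Wh = 18.49 kWh
Total energy = 139.2 + 517.2 + 4.352 + 284.7 + 18.49 = 963.9 kWh
Cost = 963.9 kWh × £0.317 = £305.56 ≈ £306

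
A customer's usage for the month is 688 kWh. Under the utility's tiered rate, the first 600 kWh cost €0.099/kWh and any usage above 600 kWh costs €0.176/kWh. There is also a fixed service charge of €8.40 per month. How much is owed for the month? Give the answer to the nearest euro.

First 600 kWh × €0.099 = €59.40
Remaining 88 kWh × €0.176 = €15.49
Energy charge = €74.89; + service €8.40 = €83.29 ≈ €83

€83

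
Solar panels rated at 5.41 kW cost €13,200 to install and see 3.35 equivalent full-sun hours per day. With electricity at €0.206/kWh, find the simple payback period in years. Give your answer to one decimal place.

Daily generation = 5.41 kW × 3.35 h = 18.12 kWh
Annual generation = 18.12 × 365 = 6615.1 kWh
Annual savings = 6615.1 × €0.206 = €1,362.71
Payback = €13,200 / €1,362.71 = 9.69 years

9.7 years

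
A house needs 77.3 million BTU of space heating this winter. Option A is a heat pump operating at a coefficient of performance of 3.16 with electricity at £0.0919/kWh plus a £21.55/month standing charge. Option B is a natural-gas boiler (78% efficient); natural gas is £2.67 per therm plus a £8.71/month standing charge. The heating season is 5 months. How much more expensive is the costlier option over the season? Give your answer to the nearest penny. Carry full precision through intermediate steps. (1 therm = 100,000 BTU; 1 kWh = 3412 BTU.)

£1922.97

Heat load = 77.3 × 10⁶ BTU = 77,300,000 BTU
Gas: input = 77,300,000 / 0.780 = 99,102,564 BTU = 991 therm → 991 × £2.67 = £2,646.04; + 5 × £8.71 standing = £2,689.59
Heat pump: 77,300,000 BTU / 3412 = 22,660 kWh heat; / 3.16 = 7,169 kWh in → × £0.0919 = £658.87; + 5 × £21.55 standing = £766.62
Difference = |£2,689.59 − £766.62| = £1,922.97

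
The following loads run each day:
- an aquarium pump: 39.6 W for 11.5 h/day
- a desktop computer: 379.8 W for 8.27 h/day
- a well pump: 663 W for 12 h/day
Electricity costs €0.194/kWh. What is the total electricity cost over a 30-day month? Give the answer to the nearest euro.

aquarium pump: 39.6 W × 11.5 h × 30 d = 13,662 Wh = 13.66 kWh
desktop computer: 379.8 W × 8.27 h × 30 d = 94,228 Wh = 94.23 kWh
well pump: 663 W × 12 h × 30 d = 238,680 Wh = 238.7 kWh
Total energy = 13.66 + 94.23 + 238.7 = 346.6 kWh
Cost = 346.6 kWh × €0.194 = €67.23 ≈ €67

€67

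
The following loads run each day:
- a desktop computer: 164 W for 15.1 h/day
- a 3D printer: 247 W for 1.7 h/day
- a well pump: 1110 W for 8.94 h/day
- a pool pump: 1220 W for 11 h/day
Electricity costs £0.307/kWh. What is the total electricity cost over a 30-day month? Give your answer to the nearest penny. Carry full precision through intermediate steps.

desktop computer: 164 W × 15.1 h × 30 d = 74,292 Wh = 74.29 kWh
3D printer: 247 W × 1.7 h × 30 d = 12,597 Wh = 12.6 kWh
well pump: 1110 W × 8.94 h × 30 d = 297,702 Wh = 297.7 kWh
pool pump: 1220 W × 11 h × 30 d = 402,600 Wh = 402.6 kWh
Total energy = 74.29 + 12.6 + 297.7 + 402.6 = 787.2 kWh
Cost = 787.2 kWh × £0.307 = £241.67

£241.67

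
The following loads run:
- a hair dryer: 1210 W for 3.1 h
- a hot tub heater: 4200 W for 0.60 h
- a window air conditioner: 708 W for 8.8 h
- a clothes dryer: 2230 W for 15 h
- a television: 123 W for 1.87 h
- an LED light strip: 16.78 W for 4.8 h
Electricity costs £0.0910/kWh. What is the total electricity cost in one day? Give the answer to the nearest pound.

hair dryer: 1210 W × 3.1 h = 3,751 Wh = 3.751 kWh
hot tub heater: 4200 W × 0.60 h = 2,520 Wh = 2.52 kWh
window air conditioner: 708 W × 8.8 h = 6,230 Wh = 6.23 kWh
clothes dryer: 2230 W × 15 h = 33,450 Wh = 33.45 kWh
television: 123 W × 1.87 h = 230 Wh = 0.23 kWh
LED light strip: 16.78 W × 4.8 h = 81 Wh = 0.08054 kWh
Total energy = 3.751 + 2.52 + 6.23 + 33.45 + 0.23 + 0.08054 = 46.26 kWh
Cost = 46.26 kWh × £0.0910 = £4.21 ≈ £4

£4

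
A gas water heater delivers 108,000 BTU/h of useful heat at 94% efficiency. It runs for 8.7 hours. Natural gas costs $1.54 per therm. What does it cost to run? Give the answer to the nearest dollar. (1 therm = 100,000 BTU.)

$15

Heat delivered = 108,000 BTU/h × 8.7 h = 939,600 BTU
Gas input = 939,600 / 0.94 = 999,574 BTU
= 999,574 / 100,000 = 9.996 therm
Cost = 9.996 × $1.54/therm = $15.39 ≈ $15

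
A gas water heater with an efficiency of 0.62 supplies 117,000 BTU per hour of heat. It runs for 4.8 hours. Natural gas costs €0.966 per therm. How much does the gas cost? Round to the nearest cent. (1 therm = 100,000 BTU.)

Heat delivered = 117,000 BTU/h × 4.8 h = 561,600 BTU
Gas input = 561,600 / 0.62 = 905,806 BTU
= 905,806 / 100,000 = 9.058 therm
Cost = 9.058 × €0.966/therm = €8.75

€8.75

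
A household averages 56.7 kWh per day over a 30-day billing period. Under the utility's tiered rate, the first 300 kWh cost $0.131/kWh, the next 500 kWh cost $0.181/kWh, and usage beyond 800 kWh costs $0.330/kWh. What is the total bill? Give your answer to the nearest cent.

Usage = 56.7 kWh/day × 30 days = 1701 kWh
First 300 kWh × $0.131 = $39.30
Next 500 kWh × $0.181 = $90.50
Remaining 901 kWh × $0.330 = $297.33
Total = $427.13

$427.13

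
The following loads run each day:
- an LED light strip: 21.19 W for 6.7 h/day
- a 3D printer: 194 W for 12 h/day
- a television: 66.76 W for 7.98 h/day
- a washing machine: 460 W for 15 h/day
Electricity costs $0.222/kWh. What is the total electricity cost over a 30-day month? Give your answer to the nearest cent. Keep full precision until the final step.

$65.95

LED light strip: 21.19 W × 6.7 h × 30 d = 4,259 Wh = 4.259 kWh
3D printer: 194 W × 12 h × 30 d = 69,840 Wh = 69.84 kWh
television: 66.76 W × 7.98 h × 30 d = 15,982 Wh = 15.98 kWh
washing machine: 460 W × 15 h × 30 d = 207,000 Wh = 207 kWh
Total energy = 4.259 + 69.84 + 15.98 + 207 = 297.1 kWh
Cost = 297.1 kWh × $0.222 = $65.95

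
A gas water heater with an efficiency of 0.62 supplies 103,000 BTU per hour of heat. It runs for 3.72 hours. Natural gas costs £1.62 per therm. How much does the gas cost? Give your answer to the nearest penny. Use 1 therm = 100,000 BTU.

Heat delivered = 103,000 BTU/h × 3.72 h = 383,160 BTU
Gas input = 383,160 / 0.62 = 618,000 BTU
= 618,000 / 100,000 = 6.18 therm
Cost = 6.18 × £1.62/therm = £10.01

£10.01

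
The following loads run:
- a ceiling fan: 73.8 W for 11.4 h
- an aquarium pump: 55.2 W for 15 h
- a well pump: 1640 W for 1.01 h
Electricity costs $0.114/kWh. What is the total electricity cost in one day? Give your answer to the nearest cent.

ceiling fan: 73.8 W × 11.4 h = 841 Wh = 0.8413 kWh
aquarium pump: 55.2 W × 15 h = 828 Wh = 0.828 kWh
well pump: 1640 W × 1.01 h = 1,656 Wh = 1.656 kWh
Total energy = 0.8413 + 0.828 + 1.656 = 3.326 kWh
Cost = 3.326 kWh × $0.114 = $0.38

$0.38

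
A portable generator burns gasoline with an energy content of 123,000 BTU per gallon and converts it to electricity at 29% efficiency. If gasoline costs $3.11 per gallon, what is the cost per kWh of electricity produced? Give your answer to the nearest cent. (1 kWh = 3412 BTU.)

Electrical output per gallon = 123,000 BTU × 0.29 / 3412 BTU/kWh = 10.45 kWh
Cost per kWh = $3.11 / 10.45 kWh = $0.297

$0.30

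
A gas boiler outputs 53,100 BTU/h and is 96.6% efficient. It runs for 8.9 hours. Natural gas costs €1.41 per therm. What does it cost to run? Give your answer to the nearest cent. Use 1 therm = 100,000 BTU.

Heat delivered = 53,100 BTU/h × 8.9 h = 472,590 BTU
Gas input = 472,590 / 0.966 = 489,224 BTU
= 489,224 / 100,000 = 4.892 therm
Cost = 4.892 × €1.41/therm = €6.90

€6.90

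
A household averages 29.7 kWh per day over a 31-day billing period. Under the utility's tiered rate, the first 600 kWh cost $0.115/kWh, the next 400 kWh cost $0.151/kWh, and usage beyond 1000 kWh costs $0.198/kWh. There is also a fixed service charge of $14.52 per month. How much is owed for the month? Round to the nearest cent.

Usage = 29.7 kWh/day × 31 days = 920.7 kWh
First 600 kWh × $0.115 = $69.00
Next 320.7 kWh × $0.151 = $48.43
Remaining tier: 0 kWh (not reached)
Energy charge = $117.43; + service $14.52 = $131.95

$131.95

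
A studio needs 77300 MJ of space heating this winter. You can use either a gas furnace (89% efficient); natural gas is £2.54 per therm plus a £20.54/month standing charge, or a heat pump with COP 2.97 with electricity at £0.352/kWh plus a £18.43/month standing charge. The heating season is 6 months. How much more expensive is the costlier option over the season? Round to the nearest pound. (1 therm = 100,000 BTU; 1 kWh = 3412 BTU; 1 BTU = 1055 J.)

£441

Heat load = 77300 MJ = 77,300,000,000 J / 1055 = 73,270,142 BTU
Gas: input = 73,270,142 / 0.89 = 82,326,002 BTU = 823.3 therm → 823.3 × £2.54 = £2,091.08; + 6 × £20.54 standing = £2,214.32
Heat pump: 73,270,142 BTU / 3412 = 21,470 kWh heat; / 2.97 = 7,230 kWh in → × £0.352 = £2,545.10; + 6 × £18.43 standing = £2,655.68
Difference = |£2,214.32 − £2,655.68| = £441.36 ≈ £441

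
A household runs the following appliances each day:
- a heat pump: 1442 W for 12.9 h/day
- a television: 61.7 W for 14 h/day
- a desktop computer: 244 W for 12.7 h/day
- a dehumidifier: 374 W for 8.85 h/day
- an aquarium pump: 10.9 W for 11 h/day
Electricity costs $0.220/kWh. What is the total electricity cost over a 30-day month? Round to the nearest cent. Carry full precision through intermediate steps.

heat pump: 1442 W × 12.9 h × 30 d = 558,054 Wh = 558.1 kWh
television: 61.7 W × 14 h × 30 d = 25,914 Wh = 25.91 kWh
desktop computer: 244 W × 12.7 h × 30 d = 92,964 Wh = 92.96 kWh
dehumidifier: 374 W × 8.85 h × 30 d = 99,297 Wh = 99.3 kWh
aquarium pump: 10.9 W × 11 h × 30 d = 3,597 Wh = 3.597 kWh
Total energy = 558.1 + 25.91 + 92.96 + 99.3 + 3.597 = 779.8 kWh
Cost = 779.8 kWh × $0.220 = $171.56

$171.56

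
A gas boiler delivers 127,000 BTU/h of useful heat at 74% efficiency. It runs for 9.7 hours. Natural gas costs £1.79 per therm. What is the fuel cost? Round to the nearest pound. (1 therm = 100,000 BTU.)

£30

Heat delivered = 127,000 BTU/h × 9.7 h = 1,231,900 BTU
Gas input = 1,231,900 / 0.74 = 1,664,730 BTU
= 1,664,730 / 100,000 = 16.65 therm
Cost = 16.65 × £1.79/therm = £29.80 ≈ £30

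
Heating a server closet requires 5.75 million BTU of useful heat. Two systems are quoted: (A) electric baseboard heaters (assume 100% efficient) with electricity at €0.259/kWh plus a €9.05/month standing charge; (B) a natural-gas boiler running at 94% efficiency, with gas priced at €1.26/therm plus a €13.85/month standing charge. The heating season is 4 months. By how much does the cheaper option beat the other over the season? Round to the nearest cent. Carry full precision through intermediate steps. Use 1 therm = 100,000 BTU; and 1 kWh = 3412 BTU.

Heat load = 5.75 × 10⁶ BTU = 5,750,000 BTU
Gas: input = 5,750,000 / 0.94 = 6,117,021 BTU = 61.17 therm → 61.17 × €1.26 = €77.07; + 4 × €13.85 standing = €132.47
Electric: 5,750,000 BTU / 3412 = 1,685 kWh → × €0.259 = €436.47; + 4 × €9.05 standing = €472.67
Difference = |€132.47 − €472.67| = €340.20

€340.20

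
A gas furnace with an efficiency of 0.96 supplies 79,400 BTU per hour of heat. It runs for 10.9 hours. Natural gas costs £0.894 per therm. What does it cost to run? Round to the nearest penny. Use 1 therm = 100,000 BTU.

Heat delivered = 79,400 BTU/h × 10.9 h = 865,460 BTU
Gas input = 865,460 / 0.96 = 901,521 BTU
= 901,521 / 100,000 = 9.015 therm
Cost = 9.015 × £0.894/therm = £8.06

£8.06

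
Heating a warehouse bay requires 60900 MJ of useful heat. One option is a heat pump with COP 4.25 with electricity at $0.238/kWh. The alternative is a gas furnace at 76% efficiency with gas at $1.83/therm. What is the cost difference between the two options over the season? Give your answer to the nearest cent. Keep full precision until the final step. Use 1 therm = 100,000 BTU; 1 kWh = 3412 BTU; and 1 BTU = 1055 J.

Heat load = 60900 MJ = 60,900,000,000 J / 1055 = 57,725,118 BTU
Gas: input = 57,725,118 / 0.76 = 75,954,103 BTU = 759.5 therm → 759.5 × $1.83 = $1,389.96
Heat pump: 57,725,118 BTU / 3412 = 16,920 kWh heat; / 4.25 = 3,981 kWh in → × $0.238 = $947.42
Difference = |$1,389.96 − $947.42| = $442.54

$442.54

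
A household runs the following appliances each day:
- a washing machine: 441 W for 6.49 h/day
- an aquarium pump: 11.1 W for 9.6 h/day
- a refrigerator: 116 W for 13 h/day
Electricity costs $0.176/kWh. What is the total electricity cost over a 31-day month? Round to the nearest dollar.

washing machine: 441 W × 6.49 h × 31 d = 88,725 Wh = 88.72 kWh
aquarium pump: 11.1 W × 9.6 h × 31 d = 3,303 Wh = 3.303 kWh
refrigerator: 116 W × 13 h × 31 d = 46,748 Wh = 46.75 kWh
Total energy = 88.72 + 3.303 + 46.75 = 138.8 kWh
Cost = 138.8 kWh × $0.176 = $24.42 ≈ $24

$24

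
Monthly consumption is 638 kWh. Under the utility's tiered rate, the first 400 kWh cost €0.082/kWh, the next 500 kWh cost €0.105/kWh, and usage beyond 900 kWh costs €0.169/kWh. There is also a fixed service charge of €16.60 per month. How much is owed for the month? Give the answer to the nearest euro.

€74

First 400 kWh × €0.082 = €32.80
Next 238 kWh × €0.105 = €24.99
Remaining tier: 0 kWh (not reached)
Energy charge = €57.79; + service €16.60 = €74.39 ≈ €74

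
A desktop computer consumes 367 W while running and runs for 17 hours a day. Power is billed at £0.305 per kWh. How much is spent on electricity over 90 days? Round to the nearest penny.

Energy = 367 W × 17 h/day × 90 days = 561,510 Wh = 561.5 kWh
Cost = 561.5 kWh × £0.305/kWh = £171.26

£171.26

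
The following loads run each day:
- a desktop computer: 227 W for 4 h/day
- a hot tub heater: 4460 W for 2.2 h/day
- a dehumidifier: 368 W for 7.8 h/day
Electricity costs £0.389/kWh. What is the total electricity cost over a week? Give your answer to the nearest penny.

desktop computer: 227 W × 4 h × 7 d = 6,356 Wh = 6.356 kWh
hot tub heater: 4460 W × 2.2 h × 7 d = 68,684 Wh = 68.68 kWh
dehumidifier: 368 W × 7.8 h × 7 d = 20,093 Wh = 20.09 kWh
Total energy = 6.356 + 68.68 + 20.09 = 95.13 kWh
Cost = 95.13 kWh × £0.389 = £37.01

£37.01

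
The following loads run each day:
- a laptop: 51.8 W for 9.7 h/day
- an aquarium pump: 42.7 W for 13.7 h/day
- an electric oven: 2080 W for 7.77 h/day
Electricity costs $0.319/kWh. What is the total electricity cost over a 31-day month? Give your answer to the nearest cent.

laptop: 51.8 W × 9.7 h × 31 d = 15,576 Wh = 15.58 kWh
aquarium pump: 42.7 W × 13.7 h × 31 d = 18,135 Wh = 18.13 kWh
electric oven: 2080 W × 7.77 h × 31 d = 501,010 Wh = 501 kWh
Total energy = 15.58 + 18.13 + 501 = 534.7 kWh
Cost = 534.7 kWh × $0.319 = $170.58

$170.58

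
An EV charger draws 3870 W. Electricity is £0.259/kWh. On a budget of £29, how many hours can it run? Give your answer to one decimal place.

Energy budget = £29 / £0.259 per kWh = 112 kWh = 111,969 Wh
Runtime = 111,969 Wh / 3870 W = 28.93 h

28.9 h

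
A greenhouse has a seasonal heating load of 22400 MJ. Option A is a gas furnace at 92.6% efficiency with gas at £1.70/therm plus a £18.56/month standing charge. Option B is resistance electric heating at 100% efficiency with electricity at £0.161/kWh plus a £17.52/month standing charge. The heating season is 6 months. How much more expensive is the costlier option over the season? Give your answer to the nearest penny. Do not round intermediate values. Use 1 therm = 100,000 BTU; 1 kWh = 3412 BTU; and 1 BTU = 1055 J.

Heat load = 22400 MJ = 22,400,000,000 J / 1055 = 21,232,227 BTU
Gas: input = 21,232,227 / 0.926 = 22,928,971 BTU = 229.3 therm → 229.3 × £1.70 = £389.79; + 6 × £18.56 standing = £501.15
Electric: 21,232,227 BTU / 3412 = 6,223 kWh → × £0.161 = £1,001.87; + 6 × £17.52 standing = £1,106.99
Difference = |£501.15 − £1,106.99| = £605.84

£605.84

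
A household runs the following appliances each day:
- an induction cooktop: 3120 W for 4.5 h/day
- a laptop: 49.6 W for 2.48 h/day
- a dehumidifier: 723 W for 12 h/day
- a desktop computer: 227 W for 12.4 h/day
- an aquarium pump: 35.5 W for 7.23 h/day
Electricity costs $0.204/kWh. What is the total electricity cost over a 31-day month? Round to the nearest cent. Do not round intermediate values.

$163.86

induction cooktop: 3120 W × 4.5 h × 31 d = 435,240 Wh = 435.2 kWh
laptop: 49.6 W × 2.48 h × 31 d = 3,813 Wh = 3.813 kWh
dehumidifier: 723 W × 12 h × 31 d = 268,956 Wh = 269 kWh
desktop computer: 227 W × 12.4 h × 31 d = 87,259 Wh = 87.26 kWh
aquarium pump: 35.5 W × 7.23 h × 31 d = 7,957 Wh = 7.957 kWh
Total energy = 435.2 + 3.813 + 269 + 87.26 + 7.957 = 803.2 kWh
Cost = 803.2 kWh × $0.204 = $163.86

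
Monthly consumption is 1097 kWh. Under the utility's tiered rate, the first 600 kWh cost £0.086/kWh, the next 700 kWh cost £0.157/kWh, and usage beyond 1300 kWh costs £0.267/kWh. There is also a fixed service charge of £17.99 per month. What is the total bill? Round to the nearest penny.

First 600 kWh × £0.086 = £51.60
Next 497 kWh × £0.157 = £78.03
Remaining tier: 0 kWh (not reached)
Energy charge = £129.63; + service £17.99 = £147.62

£147.62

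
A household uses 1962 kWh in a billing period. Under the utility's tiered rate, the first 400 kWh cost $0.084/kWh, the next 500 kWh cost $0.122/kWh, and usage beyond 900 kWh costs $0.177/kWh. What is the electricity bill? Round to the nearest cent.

First 400 kWh × $0.084 = $33.60
Next 500 kWh × $0.122 = $61.00
Remaining 1062 kWh × $0.177 = $187.97
Total = $282.57

$282.57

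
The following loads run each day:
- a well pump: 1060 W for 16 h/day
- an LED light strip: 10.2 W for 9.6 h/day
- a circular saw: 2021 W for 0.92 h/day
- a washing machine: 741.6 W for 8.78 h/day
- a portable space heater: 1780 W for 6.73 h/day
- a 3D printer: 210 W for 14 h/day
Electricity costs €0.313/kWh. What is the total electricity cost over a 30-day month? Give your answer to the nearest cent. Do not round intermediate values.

€378.87

well pump: 1060 W × 16 h × 30 d = 508,800 Wh = 508.8 kWh
LED light strip: 10.2 W × 9.6 h × 30 d = 2,938 Wh = 2.938 kWh
circular saw: 2021 W × 0.92 h × 30 d = 55,780 Wh = 55.78 kWh
washing machine: 741.6 W × 8.78 h × 30 d = 195,337 Wh = 195.3 kWh
portable space heater: 1780 W × 6.73 h × 30 d = 359,382 Wh = 359.4 kWh
3D printer: 210 W × 14 h × 30 d = 88,200 Wh = 88.2 kWh
Total energy = 508.8 + 2.938 + 55.78 + 195.3 + 359.4 + 88.2 = 1,210 kWh
Cost = 1,210 kWh × €0.313 = €378.87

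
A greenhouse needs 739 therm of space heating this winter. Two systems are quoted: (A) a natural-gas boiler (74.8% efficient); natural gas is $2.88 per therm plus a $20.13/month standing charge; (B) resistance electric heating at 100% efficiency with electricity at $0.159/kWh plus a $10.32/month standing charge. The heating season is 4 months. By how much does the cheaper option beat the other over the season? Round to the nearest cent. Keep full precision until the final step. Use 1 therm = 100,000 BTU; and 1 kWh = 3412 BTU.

$559.17

Heat load = 739 therm × 100,000 = 73,900,000 BTU
Gas: input = 73,900,000 / 0.748 = 98,796,791 BTU = 988 therm → 988 × $2.88 = $2,845.35; + 4 × $20.13 standing = $2,925.87
Electric: 73,900,000 BTU / 3412 = 21,660 kWh → × $0.159 = $3,443.76; + 4 × $10.32 standing = $3,485.04
Difference = |$2,925.87 − $3,485.04| = $559.17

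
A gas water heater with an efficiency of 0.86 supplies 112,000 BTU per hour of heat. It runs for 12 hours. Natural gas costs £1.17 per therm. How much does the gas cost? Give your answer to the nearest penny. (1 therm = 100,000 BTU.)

Heat delivered = 112,000 BTU/h × 12 h = 1,344,000 BTU
Gas input = 1,344,000 / 0.86 = 1,562,791 BTU
= 1,562,791 / 100,000 = 15.63 therm
Cost = 15.63 × £1.17/therm = £18.28

£18.28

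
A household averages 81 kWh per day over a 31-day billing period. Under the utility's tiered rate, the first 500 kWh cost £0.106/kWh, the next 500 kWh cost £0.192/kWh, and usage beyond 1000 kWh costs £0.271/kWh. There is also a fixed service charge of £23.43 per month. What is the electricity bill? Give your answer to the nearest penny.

£581.91

Usage = 81 kWh/day × 31 days = 2511 kWh
First 500 kWh × £0.106 = £53.00
Next 500 kWh × £0.192 = £96.00
Remaining 1511 kWh × £0.271 = £409.48
Energy charge = £558.48; + service £23.43 = £581.91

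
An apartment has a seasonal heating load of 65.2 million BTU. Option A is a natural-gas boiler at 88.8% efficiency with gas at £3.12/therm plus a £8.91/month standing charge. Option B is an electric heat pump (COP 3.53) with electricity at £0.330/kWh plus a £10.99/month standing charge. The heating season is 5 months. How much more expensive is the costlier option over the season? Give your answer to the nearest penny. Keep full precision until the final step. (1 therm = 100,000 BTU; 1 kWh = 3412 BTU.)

£494.01

Heat load = 65.2 × 10⁶ BTU = 65,200,000 BTU
Gas: input = 65,200,000 / 0.888 = 73,423,423 BTU = 734.2 therm → 734.2 × £3.12 = £2,290.81; + 5 × £8.91 standing = £2,335.36
Heat pump: 65,200,000 BTU / 3412 = 19,110 kWh heat; / 3.53 = 5,413 kWh in → × £0.330 = £1,786.40; + 5 × £10.99 standing = £1,841.35
Difference = |£2,335.36 − £1,841.35| = £494.01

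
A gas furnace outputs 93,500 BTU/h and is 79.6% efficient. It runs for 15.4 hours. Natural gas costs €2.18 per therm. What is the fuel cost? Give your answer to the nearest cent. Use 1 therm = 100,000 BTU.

€39.43

Heat delivered = 93,500 BTU/h × 15.4 h = 1,439,900 BTU
Gas input = 1,439,900 / 0.796 = 1,808,920 BTU
= 1,808,920 / 100,000 = 18.09 therm
Cost = 18.09 × €2.18/therm = €39.43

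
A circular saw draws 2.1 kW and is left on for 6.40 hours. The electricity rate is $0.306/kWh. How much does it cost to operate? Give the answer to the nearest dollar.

$4

Energy = 2100 W × 6.40 h = 13,440 Wh = 13.44 kWh
Cost = 13.44 kWh × $0.306/kWh = $4.11 ≈ $4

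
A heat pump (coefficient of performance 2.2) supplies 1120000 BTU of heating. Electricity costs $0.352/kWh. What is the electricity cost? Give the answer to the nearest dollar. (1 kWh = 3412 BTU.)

Heat delivered = 1,120,000 BTU / 3412 = 328.3 kWh
Electrical input = 328.3 kWh / 2.2 = 149.2 kWh
Cost = 149.2 × $0.352/kWh = $52.52 ≈ $53

$53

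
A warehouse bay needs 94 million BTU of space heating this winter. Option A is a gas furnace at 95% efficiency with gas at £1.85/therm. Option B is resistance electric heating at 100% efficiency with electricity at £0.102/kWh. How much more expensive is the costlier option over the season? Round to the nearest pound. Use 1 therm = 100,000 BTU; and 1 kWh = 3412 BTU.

Heat load = 94 × 10⁶ BTU = 94,000,000 BTU
Gas: input = 94,000,000 / 0.95 = 98,947,368 BTU = 989.5 therm → 989.5 × £1.85 = £1,830.53
Electric: 94,000,000 BTU / 3412 = 27,550 kWh → × £0.102 = £2,810.08
Difference = |£1,830.53 − £2,810.08| = £979.56 ≈ £980

£980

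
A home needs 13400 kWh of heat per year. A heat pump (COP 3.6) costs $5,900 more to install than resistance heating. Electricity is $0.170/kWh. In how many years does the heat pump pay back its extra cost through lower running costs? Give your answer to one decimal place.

3.6 years

Resistance: 13400 kWh × $0.170 = $2,278.00/yr
Heat pump: 13400 / 3.6 = 3722 kWh in → × $0.170 = $632.78/yr
Annual savings = $1,645.22
Payback = $5,900 / $1,645.22 = 3.59 years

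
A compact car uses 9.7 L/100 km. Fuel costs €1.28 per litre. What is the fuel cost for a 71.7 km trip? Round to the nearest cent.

€8.90

Fuel = 9.7 L/100 km × 71.7 km / 100 = 6.955 L
Cost = 6.955 L × €1.28/L = €8.90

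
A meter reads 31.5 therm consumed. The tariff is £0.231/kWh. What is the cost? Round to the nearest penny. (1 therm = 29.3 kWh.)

£213.20

31.5 therm × (29.3 kWh/therm) = 923 kWh
Cost = 923 kWh × £0.231/kWh = £213.20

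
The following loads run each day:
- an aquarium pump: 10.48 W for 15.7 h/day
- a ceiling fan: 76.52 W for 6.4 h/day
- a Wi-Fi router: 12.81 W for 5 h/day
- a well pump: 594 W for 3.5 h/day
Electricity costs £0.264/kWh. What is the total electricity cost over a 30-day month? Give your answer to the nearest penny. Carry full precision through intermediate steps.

aquarium pump: 10.48 W × 15.7 h × 30 d = 4,936 Wh = 4.936 kWh
ceiling fan: 76.52 W × 6.4 h × 30 d = 14,692 Wh = 14.69 kWh
Wi-Fi router: 12.81 W × 5 h × 30 d = 1,922 Wh = 1.921 kWh
well pump: 594 W × 3.5 h × 30 d = 62,370 Wh = 62.37 kWh
Total energy = 4.936 + 14.69 + 1.921 + 62.37 = 83.92 kWh
Cost = 83.92 kWh × £0.264 = £22.15

£22.15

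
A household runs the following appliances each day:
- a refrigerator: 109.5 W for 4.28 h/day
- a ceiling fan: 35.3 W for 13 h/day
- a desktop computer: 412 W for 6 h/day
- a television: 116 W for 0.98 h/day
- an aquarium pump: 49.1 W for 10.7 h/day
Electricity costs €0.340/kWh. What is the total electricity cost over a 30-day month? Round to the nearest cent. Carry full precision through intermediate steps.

refrigerator: 109.5 W × 4.28 h × 30 d = 14,060 Wh = 14.06 kWh
ceiling fan: 35.3 W × 13 h × 30 d = 13,767 Wh = 13.77 kWh
desktop computer: 412 W × 6 h × 30 d = 74,160 Wh = 74.16 kWh
television: 116 W × 0.98 h × 30 d = 3,410 Wh = 3.41 kWh
aquarium pump: 49.1 W × 10.7 h × 30 d = 15,761 Wh = 15.76 kWh
Total energy = 14.06 + 13.77 + 74.16 + 3.41 + 15.76 = 121.2 kWh
Cost = 121.2 kWh × €0.340 = €41.19

€41.19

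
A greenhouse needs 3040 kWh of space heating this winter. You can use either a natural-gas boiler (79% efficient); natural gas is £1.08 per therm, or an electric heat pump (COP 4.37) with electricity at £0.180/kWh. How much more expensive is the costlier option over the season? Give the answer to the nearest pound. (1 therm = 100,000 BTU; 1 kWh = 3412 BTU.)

£17

Heat load = 3040 kWh × 3412 = 10,372,480 BTU
Gas: input = 10,372,480 / 0.79 = 13,129,722 BTU = 131.3 therm → 131.3 × £1.08 = £141.80
Heat pump: 10,372,480 BTU / 3412 = 3,040 kWh heat; / 4.37 = 695.7 kWh in → × £0.180 = £125.22
Difference = |£141.80 − £125.22| = £16.58 ≈ £17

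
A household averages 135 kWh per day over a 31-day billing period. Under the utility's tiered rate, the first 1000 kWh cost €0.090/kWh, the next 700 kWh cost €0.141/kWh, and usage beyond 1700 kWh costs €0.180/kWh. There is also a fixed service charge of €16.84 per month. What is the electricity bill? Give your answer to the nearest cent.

€652.84

Usage = 135 kWh/day × 31 days = 4185 kWh
First 1000 kWh × €0.090 = €90.00
Next 700 kWh × €0.141 = €98.70
Remaining 2485 kWh × €0.180 = €447.30
Energy charge = €636.00; + service €16.84 = €652.84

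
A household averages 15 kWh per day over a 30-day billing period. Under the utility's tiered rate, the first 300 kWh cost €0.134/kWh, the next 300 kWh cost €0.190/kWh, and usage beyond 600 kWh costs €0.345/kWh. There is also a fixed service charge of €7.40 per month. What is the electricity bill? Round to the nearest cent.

Usage = 15 kWh/day × 30 days = 450 kWh
First 300 kWh × €0.134 = €40.20
Next 150 kWh × €0.190 = €28.50
Remaining tier: 0 kWh (not reached)
Energy charge = €68.70; + service €7.40 = €76.10

€76.10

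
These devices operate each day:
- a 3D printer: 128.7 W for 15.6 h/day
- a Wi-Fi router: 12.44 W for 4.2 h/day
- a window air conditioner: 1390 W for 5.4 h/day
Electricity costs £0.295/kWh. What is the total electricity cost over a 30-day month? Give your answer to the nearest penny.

£84.66

3D printer: 128.7 W × 15.6 h × 30 d = 60,232 Wh = 60.23 kWh
Wi-Fi router: 12.44 W × 4.2 h × 30 d = 1,567 Wh = 1.567 kWh
window air conditioner: 1390 W × 5.4 h × 30 d = 225,180 Wh = 225.2 kWh
Total energy = 60.23 + 1.567 + 225.2 = 287 kWh
Cost = 287 kWh × £0.295 = £84.66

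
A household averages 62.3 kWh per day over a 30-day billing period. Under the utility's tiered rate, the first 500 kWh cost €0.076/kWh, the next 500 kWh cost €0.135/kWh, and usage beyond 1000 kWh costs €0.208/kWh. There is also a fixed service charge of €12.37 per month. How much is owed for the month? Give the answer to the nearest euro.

€299

Usage = 62.3 kWh/day × 30 days = 1869 kWh
First 500 kWh × €0.076 = €38.00
Next 500 kWh × €0.135 = €67.50
Remaining 869 kWh × €0.208 = €180.75
Energy charge = €286.25; + service €12.37 = €298.62 ≈ €299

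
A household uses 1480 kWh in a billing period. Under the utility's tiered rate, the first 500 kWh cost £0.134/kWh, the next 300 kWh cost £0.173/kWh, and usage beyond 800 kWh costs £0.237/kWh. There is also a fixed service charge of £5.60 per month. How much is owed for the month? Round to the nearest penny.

£285.66

First 500 kWh × £0.134 = £67.00
Next 300 kWh × £0.173 = £51.90
Remaining 680 kWh × £0.237 = £161.16
Energy charge = £280.06; + service £5.60 = £285.66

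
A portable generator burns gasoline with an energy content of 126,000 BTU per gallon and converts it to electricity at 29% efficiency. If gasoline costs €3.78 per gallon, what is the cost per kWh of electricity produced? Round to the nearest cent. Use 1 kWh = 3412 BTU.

Electrical output per gallon = 126,000 BTU × 0.29 / 3412 BTU/kWh = 10.71 kWh
Cost per kWh = €3.78 / 10.71 kWh = €0.353

€0.35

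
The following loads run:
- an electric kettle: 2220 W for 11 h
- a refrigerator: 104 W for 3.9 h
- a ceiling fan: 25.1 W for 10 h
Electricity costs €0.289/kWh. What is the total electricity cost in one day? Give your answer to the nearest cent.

electric kettle: 2220 W × 11 h = 24,420 Wh = 24.42 kWh
refrigerator: 104 W × 3.9 h = 406 Wh = 0.4056 kWh
ceiling fan: 25.1 W × 10 h = 251 Wh = 0.251 kWh
Total energy = 24.42 + 0.4056 + 0.251 = 25.08 kWh
Cost = 25.08 kWh × €0.289 = €7.25

€7.25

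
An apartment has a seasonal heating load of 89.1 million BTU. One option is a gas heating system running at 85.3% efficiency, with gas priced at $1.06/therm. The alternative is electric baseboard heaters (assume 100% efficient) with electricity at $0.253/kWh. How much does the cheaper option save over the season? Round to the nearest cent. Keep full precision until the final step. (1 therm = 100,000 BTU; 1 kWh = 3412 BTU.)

Heat load = 89.1 × 10⁶ BTU = 89,100,000 BTU
Gas: input = 89,100,000 / 0.853 = 104,454,865 BTU = 1,045 therm → 1,045 × $1.06 = $1,107.22
Electric: 89,100,000 BTU / 3412 = 26,110 kWh → × $0.253 = $6,606.77
Difference = |$1,107.22 − $6,606.77| = $5,499.55

$5499.55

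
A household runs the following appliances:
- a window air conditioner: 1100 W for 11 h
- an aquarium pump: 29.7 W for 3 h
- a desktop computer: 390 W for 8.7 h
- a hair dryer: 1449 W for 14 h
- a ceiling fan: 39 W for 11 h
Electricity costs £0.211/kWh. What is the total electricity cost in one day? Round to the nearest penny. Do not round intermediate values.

£7.66

window air conditioner: 1100 W × 11 h = 12,100 Wh = 12.1 kWh
aquarium pump: 29.7 W × 3 h = 89 Wh = 0.0891 kWh
desktop computer: 390 W × 8.7 h = 3,393 Wh = 3.393 kWh
hair dryer: 1449 W × 14 h = 20,286 Wh = 20.29 kWh
ceiling fan: 39 W × 11 h = 429 Wh = 0.429 kWh
Total energy = 12.1 + 0.0891 + 3.393 + 20.29 + 0.429 = 36.3 kWh
Cost = 36.3 kWh × £0.211 = £7.66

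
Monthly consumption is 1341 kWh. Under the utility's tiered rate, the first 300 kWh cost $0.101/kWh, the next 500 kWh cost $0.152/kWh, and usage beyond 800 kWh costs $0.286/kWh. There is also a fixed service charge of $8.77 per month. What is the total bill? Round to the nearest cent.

$269.80

First 300 kWh × $0.101 = $30.30
Next 500 kWh × $0.152 = $76.00
Remaining 541 kWh × $0.286 = $154.73
Energy charge = $261.03; + service $8.77 = $269.80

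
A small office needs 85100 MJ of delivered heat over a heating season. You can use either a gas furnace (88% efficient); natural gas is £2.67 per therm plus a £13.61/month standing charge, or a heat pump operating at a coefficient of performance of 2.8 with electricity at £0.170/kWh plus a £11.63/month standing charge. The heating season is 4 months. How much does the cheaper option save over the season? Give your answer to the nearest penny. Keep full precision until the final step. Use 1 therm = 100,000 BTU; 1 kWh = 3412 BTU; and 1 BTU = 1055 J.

£1019.97

Heat load = 85100 MJ = 85,100,000,000 J / 1055 = 80,663,507 BTU
Gas: input = 80,663,507 / 0.88 = 91,663,076 BTU = 916.6 therm → 916.6 × £2.67 = £2,447.40; + 4 × £13.61 standing = £2,501.84
Heat pump: 80,663,507 BTU / 3412 = 23,640 kWh heat; / 2.8 = 8,443 kWh in → × £0.170 = £1,435.35; + 4 × £11.63 standing = £1,481.87
Difference = |£2,501.84 − £1,481.87| = £1,019.97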